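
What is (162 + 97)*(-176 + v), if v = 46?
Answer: -33670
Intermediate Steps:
(162 + 97)*(-176 + v) = (162 + 97)*(-176 + 46) = 259*(-130) = -33670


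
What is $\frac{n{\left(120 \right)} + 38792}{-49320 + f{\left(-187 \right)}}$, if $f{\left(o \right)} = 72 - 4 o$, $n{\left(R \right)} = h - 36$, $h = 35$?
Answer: $- \frac{38791}{48500} \approx -0.79981$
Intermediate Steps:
$n{\left(R \right)} = -1$ ($n{\left(R \right)} = 35 - 36 = -1$)
$\frac{n{\left(120 \right)} + 38792}{-49320 + f{\left(-187 \right)}} = \frac{-1 + 38792}{-49320 + \left(72 - -748\right)} = \frac{38791}{-49320 + \left(72 + 748\right)} = \frac{38791}{-49320 + 820} = \frac{38791}{-48500} = 38791 \left(- \frac{1}{48500}\right) = - \frac{38791}{48500}$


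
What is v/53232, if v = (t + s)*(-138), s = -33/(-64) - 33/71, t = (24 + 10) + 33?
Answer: -7007617/40314368 ≈ -0.17382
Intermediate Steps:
t = 67 (t = 34 + 33 = 67)
s = 231/4544 (s = -33*(-1/64) - 33*1/71 = 33/64 - 33/71 = 231/4544 ≈ 0.050836)
v = -21022851/2272 (v = (67 + 231/4544)*(-138) = (304679/4544)*(-138) = -21022851/2272 ≈ -9253.0)
v/53232 = -21022851/2272/53232 = -21022851/2272*1/53232 = -7007617/40314368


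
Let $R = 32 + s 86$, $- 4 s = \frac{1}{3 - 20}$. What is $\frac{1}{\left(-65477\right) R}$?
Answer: $- \frac{34}{74054487} \approx -4.5912 \cdot 10^{-7}$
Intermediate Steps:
$s = \frac{1}{68}$ ($s = - \frac{1}{4 \left(3 - 20\right)} = - \frac{1}{4 \left(-17\right)} = \left(- \frac{1}{4}\right) \left(- \frac{1}{17}\right) = \frac{1}{68} \approx 0.014706$)
$R = \frac{1131}{34}$ ($R = 32 + \frac{1}{68} \cdot 86 = 32 + \frac{43}{34} = \frac{1131}{34} \approx 33.265$)
$\frac{1}{\left(-65477\right) R} = \frac{1}{\left(-65477\right) \frac{1131}{34}} = \left(- \frac{1}{65477}\right) \frac{34}{1131} = - \frac{34}{74054487}$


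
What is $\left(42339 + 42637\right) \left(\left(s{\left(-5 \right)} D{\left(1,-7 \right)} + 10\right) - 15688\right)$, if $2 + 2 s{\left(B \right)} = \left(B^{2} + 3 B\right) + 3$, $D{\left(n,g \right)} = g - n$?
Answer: $-1335992672$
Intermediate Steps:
$s{\left(B \right)} = \frac{1}{2} + \frac{B^{2}}{2} + \frac{3 B}{2}$ ($s{\left(B \right)} = -1 + \frac{\left(B^{2} + 3 B\right) + 3}{2} = -1 + \frac{3 + B^{2} + 3 B}{2} = -1 + \left(\frac{3}{2} + \frac{B^{2}}{2} + \frac{3 B}{2}\right) = \frac{1}{2} + \frac{B^{2}}{2} + \frac{3 B}{2}$)
$\left(42339 + 42637\right) \left(\left(s{\left(-5 \right)} D{\left(1,-7 \right)} + 10\right) - 15688\right) = \left(42339 + 42637\right) \left(\left(\left(\frac{1}{2} + \frac{\left(-5\right)^{2}}{2} + \frac{3}{2} \left(-5\right)\right) \left(-7 - 1\right) + 10\right) - 15688\right) = 84976 \left(\left(\left(\frac{1}{2} + \frac{1}{2} \cdot 25 - \frac{15}{2}\right) \left(-7 - 1\right) + 10\right) - 15688\right) = 84976 \left(\left(\left(\frac{1}{2} + \frac{25}{2} - \frac{15}{2}\right) \left(-8\right) + 10\right) - 15688\right) = 84976 \left(\left(\frac{11}{2} \left(-8\right) + 10\right) - 15688\right) = 84976 \left(\left(-44 + 10\right) - 15688\right) = 84976 \left(-34 - 15688\right) = 84976 \left(-15722\right) = -1335992672$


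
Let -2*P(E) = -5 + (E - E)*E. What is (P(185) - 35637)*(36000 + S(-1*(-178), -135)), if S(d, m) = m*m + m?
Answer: -1927470105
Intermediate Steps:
S(d, m) = m + m**2 (S(d, m) = m**2 + m = m + m**2)
P(E) = 5/2 (P(E) = -(-5 + (E - E)*E)/2 = -(-5 + 0*E)/2 = -(-5 + 0)/2 = -1/2*(-5) = 5/2)
(P(185) - 35637)*(36000 + S(-1*(-178), -135)) = (5/2 - 35637)*(36000 - 135*(1 - 135)) = -71269*(36000 - 135*(-134))/2 = -71269*(36000 + 18090)/2 = -71269/2*54090 = -1927470105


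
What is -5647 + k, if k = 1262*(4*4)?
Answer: 14545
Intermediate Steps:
k = 20192 (k = 1262*16 = 20192)
-5647 + k = -5647 + 20192 = 14545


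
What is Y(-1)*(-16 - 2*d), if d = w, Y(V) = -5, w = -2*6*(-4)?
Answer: 560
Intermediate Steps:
w = 48 (w = -12*(-4) = 48)
d = 48
Y(-1)*(-16 - 2*d) = -5*(-16 - 2*48) = -5*(-16 - 96) = -5*(-112) = 560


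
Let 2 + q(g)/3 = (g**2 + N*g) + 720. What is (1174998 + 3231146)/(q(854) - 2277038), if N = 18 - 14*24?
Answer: -1101536/225413 ≈ -4.8867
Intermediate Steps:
N = -318 (N = 18 - 336 = -318)
q(g) = 2154 - 954*g + 3*g**2 (q(g) = -6 + 3*((g**2 - 318*g) + 720) = -6 + 3*(720 + g**2 - 318*g) = -6 + (2160 - 954*g + 3*g**2) = 2154 - 954*g + 3*g**2)
(1174998 + 3231146)/(q(854) - 2277038) = (1174998 + 3231146)/((2154 - 954*854 + 3*854**2) - 2277038) = 4406144/((2154 - 814716 + 3*729316) - 2277038) = 4406144/((2154 - 814716 + 2187948) - 2277038) = 4406144/(1375386 - 2277038) = 4406144/(-901652) = 4406144*(-1/901652) = -1101536/225413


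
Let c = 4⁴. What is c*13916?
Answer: 3562496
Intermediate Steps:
c = 256
c*13916 = 256*13916 = 3562496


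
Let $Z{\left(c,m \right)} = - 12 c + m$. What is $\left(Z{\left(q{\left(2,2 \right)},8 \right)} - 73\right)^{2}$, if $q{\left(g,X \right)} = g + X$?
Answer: $12769$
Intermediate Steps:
$q{\left(g,X \right)} = X + g$
$Z{\left(c,m \right)} = m - 12 c$
$\left(Z{\left(q{\left(2,2 \right)},8 \right)} - 73\right)^{2} = \left(\left(8 - 12 \left(2 + 2\right)\right) - 73\right)^{2} = \left(\left(8 - 48\right) - 73\right)^{2} = \left(-40 - 73\right)^{2} = \left(-113\right)^{2} = 12769$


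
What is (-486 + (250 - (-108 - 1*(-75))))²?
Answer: 41209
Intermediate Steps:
(-486 + (250 - (-108 - 1*(-75))))² = (-486 + (250 - (-108 + 75)))² = (-486 + (250 - 1*(-33)))² = (-486 + (250 + 33))² = (-486 + 283)² = (-203)² = 41209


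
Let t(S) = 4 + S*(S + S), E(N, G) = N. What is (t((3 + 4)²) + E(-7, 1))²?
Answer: 23030401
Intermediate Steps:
t(S) = 4 + 2*S² (t(S) = 4 + S*(2*S) = 4 + 2*S²)
(t((3 + 4)²) + E(-7, 1))² = ((4 + 2*((3 + 4)²)²) - 7)² = ((4 + 2*(7²)²) - 7)² = ((4 + 2*49²) - 7)² = ((4 + 2*2401) - 7)² = ((4 + 4802) - 7)² = (4806 - 7)² = 4799² = 23030401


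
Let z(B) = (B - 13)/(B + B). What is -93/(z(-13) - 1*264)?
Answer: 93/263 ≈ 0.35361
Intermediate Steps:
z(B) = (-13 + B)/(2*B) (z(B) = (-13 + B)/((2*B)) = (-13 + B)*(1/(2*B)) = (-13 + B)/(2*B))
-93/(z(-13) - 1*264) = -93/((½)*(-13 - 13)/(-13) - 1*264) = -93/((½)*(-1/13)*(-26) - 264) = -93/(1 - 264) = -93/(-263) = -93*(-1/263) = 93/263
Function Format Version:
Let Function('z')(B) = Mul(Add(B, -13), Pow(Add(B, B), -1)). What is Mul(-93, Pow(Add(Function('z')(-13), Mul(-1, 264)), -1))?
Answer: Rational(93, 263) ≈ 0.35361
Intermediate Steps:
Function('z')(B) = Mul(Rational(1, 2), Pow(B, -1), Add(-13, B)) (Function('z')(B) = Mul(Add(-13, B), Pow(Mul(2, B), -1)) = Mul(Add(-13, B), Mul(Rational(1, 2), Pow(B, -1))) = Mul(Rational(1, 2), Pow(B, -1), Add(-13, B)))
Mul(-93, Pow(Add(Function('z')(-13), Mul(-1, 264)), -1)) = Mul(-93, Pow(Add(Mul(Rational(1, 2), Pow(-13, -1), Add(-13, -13)), Mul(-1, 264)), -1)) = Mul(-93, Pow(Add(Mul(Rational(1, 2), Rational(-1, 13), -26), -264), -1)) = Mul(-93, Pow(Add(1, -264), -1)) = Mul(-93, Pow(-263, -1)) = Mul(-93, Rational(-1, 263)) = Rational(93, 263)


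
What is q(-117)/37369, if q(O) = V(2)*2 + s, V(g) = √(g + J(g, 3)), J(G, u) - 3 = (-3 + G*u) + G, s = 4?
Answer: 4/37369 + 2*√10/37369 ≈ 0.00027629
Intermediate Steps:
J(G, u) = G + G*u (J(G, u) = 3 + ((-3 + G*u) + G) = 3 + (-3 + G + G*u) = G + G*u)
V(g) = √5*√g (V(g) = √(g + g*(1 + 3)) = √(g + g*4) = √(g + 4*g) = √(5*g) = √5*√g)
q(O) = 4 + 2*√10 (q(O) = (√5*√2)*2 + 4 = √10*2 + 4 = 2*√10 + 4 = 4 + 2*√10)
q(-117)/37369 = (4 + 2*√10)/37369 = (4 + 2*√10)*(1/37369) = 4/37369 + 2*√10/37369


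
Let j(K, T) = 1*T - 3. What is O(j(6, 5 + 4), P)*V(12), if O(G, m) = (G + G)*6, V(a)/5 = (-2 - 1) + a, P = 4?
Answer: 3240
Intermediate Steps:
j(K, T) = -3 + T (j(K, T) = T - 3 = -3 + T)
V(a) = -15 + 5*a (V(a) = 5*((-2 - 1) + a) = 5*(-3 + a) = -15 + 5*a)
O(G, m) = 12*G (O(G, m) = (2*G)*6 = 12*G)
O(j(6, 5 + 4), P)*V(12) = (12*(-3 + (5 + 4)))*(-15 + 5*12) = (12*(-3 + 9))*(-15 + 60) = (12*6)*45 = 72*45 = 3240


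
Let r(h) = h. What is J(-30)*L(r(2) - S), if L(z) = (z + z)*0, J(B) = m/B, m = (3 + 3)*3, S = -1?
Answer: 0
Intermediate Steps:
m = 18 (m = 6*3 = 18)
J(B) = 18/B
L(z) = 0 (L(z) = (2*z)*0 = 0)
J(-30)*L(r(2) - S) = (18/(-30))*0 = (18*(-1/30))*0 = -⅗*0 = 0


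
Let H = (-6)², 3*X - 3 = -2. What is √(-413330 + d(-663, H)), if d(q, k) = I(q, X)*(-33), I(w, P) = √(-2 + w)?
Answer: √(-413330 - 33*I*√665) ≈ 0.662 - 642.91*I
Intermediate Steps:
X = ⅓ (X = 1 + (⅓)*(-2) = 1 - ⅔ = ⅓ ≈ 0.33333)
H = 36
d(q, k) = -33*√(-2 + q) (d(q, k) = √(-2 + q)*(-33) = -33*√(-2 + q))
√(-413330 + d(-663, H)) = √(-413330 - 33*√(-2 - 663)) = √(-413330 - 33*I*√665)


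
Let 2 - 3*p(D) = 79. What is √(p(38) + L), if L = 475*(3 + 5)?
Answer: 13*√201/3 ≈ 61.436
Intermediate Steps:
p(D) = -77/3 (p(D) = ⅔ - ⅓*79 = ⅔ - 79/3 = -77/3)
L = 3800 (L = 475*8 = 3800)
√(p(38) + L) = √(-77/3 + 3800) = √(11323/3) = 13*√201/3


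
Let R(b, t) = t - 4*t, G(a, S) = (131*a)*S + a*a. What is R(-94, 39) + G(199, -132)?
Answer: -3401624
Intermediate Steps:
G(a, S) = a**2 + 131*S*a (G(a, S) = 131*S*a + a**2 = a**2 + 131*S*a)
R(b, t) = -3*t
R(-94, 39) + G(199, -132) = -3*39 + 199*(199 + 131*(-132)) = -117 + 199*(199 - 17292) = -117 + 199*(-17093) = -117 - 3401507 = -3401624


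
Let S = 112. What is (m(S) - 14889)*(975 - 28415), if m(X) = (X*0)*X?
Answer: 408554160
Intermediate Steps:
m(X) = 0 (m(X) = 0*X = 0)
(m(S) - 14889)*(975 - 28415) = (0 - 14889)*(975 - 28415) = -14889*(-27440) = 408554160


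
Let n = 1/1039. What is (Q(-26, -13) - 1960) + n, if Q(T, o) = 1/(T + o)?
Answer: -79422160/40521 ≈ -1960.0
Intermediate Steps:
n = 1/1039 ≈ 0.00096246
(Q(-26, -13) - 1960) + n = (1/(-26 - 13) - 1960) + 1/1039 = (1/(-39) - 1960) + 1/1039 = (-1/39 - 1960) + 1/1039 = -76441/39 + 1/1039 = -79422160/40521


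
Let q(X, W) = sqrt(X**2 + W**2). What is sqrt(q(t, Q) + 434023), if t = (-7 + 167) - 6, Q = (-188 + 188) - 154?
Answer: sqrt(434023 + 154*sqrt(2)) ≈ 658.97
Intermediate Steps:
Q = -154 (Q = 0 - 154 = -154)
t = 154 (t = 160 - 6 = 154)
q(X, W) = sqrt(W**2 + X**2)
sqrt(q(t, Q) + 434023) = sqrt(sqrt((-154)**2 + 154**2) + 434023) = sqrt(sqrt(23716 + 23716) + 434023) = sqrt(sqrt(47432) + 434023) = sqrt(154*sqrt(2) + 434023) = sqrt(434023 + 154*sqrt(2))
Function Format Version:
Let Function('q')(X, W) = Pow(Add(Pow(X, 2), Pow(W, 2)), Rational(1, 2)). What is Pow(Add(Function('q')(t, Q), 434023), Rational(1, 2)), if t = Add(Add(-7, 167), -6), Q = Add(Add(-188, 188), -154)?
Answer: Pow(Add(434023, Mul(154, Pow(2, Rational(1, 2)))), Rational(1, 2)) ≈ 658.97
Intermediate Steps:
Q = -154 (Q = Add(0, -154) = -154)
t = 154 (t = Add(160, -6) = 154)
Function('q')(X, W) = Pow(Add(Pow(W, 2), Pow(X, 2)), Rational(1, 2))
Pow(Add(Function('q')(t, Q), 434023), Rational(1, 2)) = Pow(Add(Pow(Add(Pow(-154, 2), Pow(154, 2)), Rational(1, 2)), 434023), Rational(1, 2)) = Pow(Add(Pow(Add(23716, 23716), Rational(1, 2)), 434023), Rational(1, 2)) = Pow(Add(Pow(47432, Rational(1, 2)), 434023), Rational(1, 2)) = Pow(Add(Mul(154, Pow(2, Rational(1, 2))), 434023), Rational(1, 2)) = Pow(Add(434023, Mul(154, Pow(2, Rational(1, 2)))), Rational(1, 2))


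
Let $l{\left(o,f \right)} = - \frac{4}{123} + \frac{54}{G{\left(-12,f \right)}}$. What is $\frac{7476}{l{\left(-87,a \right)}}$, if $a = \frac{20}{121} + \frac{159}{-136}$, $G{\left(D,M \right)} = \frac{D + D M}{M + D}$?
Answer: $- \frac{144648}{295741} \approx -0.4891$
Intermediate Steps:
$G{\left(D,M \right)} = \frac{D + D M}{D + M}$
$a = - \frac{16519}{16456}$ ($a = 20 \cdot \frac{1}{121} + 159 \left(- \frac{1}{136}\right) = \frac{20}{121} - \frac{159}{136} = - \frac{16519}{16456} \approx -1.0038$)
$l{\left(o,f \right)} = - \frac{4}{123} - \frac{9 \left(-12 + f\right)}{2 \left(1 + f\right)}$ ($l{\left(o,f \right)} = - \frac{4}{123} + \frac{54}{\left(-12\right) \frac{1}{-12 + f} \left(1 + f\right)} = \left(-4\right) \frac{1}{123} + 54 \left(- \frac{-12 + f}{12 \left(1 + f\right)}\right) = - \frac{4}{123} - \frac{9 \left(-12 + f\right)}{2 \left(1 + f\right)}$)
$\frac{7476}{l{\left(-87,a \right)}} = \frac{7476}{\frac{1}{246} \frac{1}{1 - \frac{16519}{16456}} \left(13276 - - \frac{18418685}{16456}\right)} = \frac{7476}{\frac{1}{246} \frac{1}{- \frac{63}{16456}} \left(13276 + \frac{18418685}{16456}\right)} = \frac{7476}{\frac{1}{246} \left(- \frac{16456}{63}\right) \frac{236888541}{16456}} = \frac{7476}{- \frac{26320949}{1722}} = 7476 \left(- \frac{1722}{26320949}\right) = - \frac{144648}{295741}$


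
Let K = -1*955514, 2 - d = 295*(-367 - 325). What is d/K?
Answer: -102071/477757 ≈ -0.21365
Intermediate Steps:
d = 204142 (d = 2 - 295*(-367 - 325) = 2 - 295*(-692) = 2 - 1*(-204140) = 2 + 204140 = 204142)
K = -955514
d/K = 204142/(-955514) = 204142*(-1/955514) = -102071/477757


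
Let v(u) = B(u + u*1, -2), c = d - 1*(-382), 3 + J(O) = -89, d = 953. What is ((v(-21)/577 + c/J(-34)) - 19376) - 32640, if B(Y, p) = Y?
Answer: -2761991503/53084 ≈ -52031.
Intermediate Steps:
J(O) = -92 (J(O) = -3 - 89 = -92)
c = 1335 (c = 953 - 1*(-382) = 953 + 382 = 1335)
v(u) = 2*u (v(u) = u + u*1 = u + u = 2*u)
((v(-21)/577 + c/J(-34)) - 19376) - 32640 = (((2*(-21))/577 + 1335/(-92)) - 19376) - 32640 = ((-42*1/577 + 1335*(-1/92)) - 19376) - 32640 = ((-42/577 - 1335/92) - 19376) - 32640 = (-774159/53084 - 19376) - 32640 = -1029329743/53084 - 32640 = -2761991503/53084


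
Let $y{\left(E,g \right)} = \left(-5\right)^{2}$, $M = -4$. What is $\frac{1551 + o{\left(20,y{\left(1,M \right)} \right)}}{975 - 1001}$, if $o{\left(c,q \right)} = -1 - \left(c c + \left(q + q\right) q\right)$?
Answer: $\frac{50}{13} \approx 3.8462$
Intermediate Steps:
$y{\left(E,g \right)} = 25$
$o{\left(c,q \right)} = -1 - c^{2} - 2 q^{2}$ ($o{\left(c,q \right)} = -1 - \left(c^{2} + 2 q q\right) = -1 - \left(c^{2} + 2 q^{2}\right) = -1 - c^{2} - 2 q^{2}$)
$\frac{1551 + o{\left(20,y{\left(1,M \right)} \right)}}{975 - 1001} = \frac{1551 - \left(401 + 1250\right)}{975 - 1001} = \frac{1551 - 1651}{-26} = - \frac{1551 - 1651}{26} = \left(- \frac{1}{26}\right) \left(-100\right) = \frac{50}{13}$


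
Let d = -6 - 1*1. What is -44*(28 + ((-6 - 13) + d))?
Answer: -88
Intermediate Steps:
d = -7 (d = -6 - 1 = -7)
-44*(28 + ((-6 - 13) + d)) = -44*(28 + ((-6 - 13) - 7)) = -44*(28 + (-19 - 7)) = -44*(28 - 26) = -44*2 = -88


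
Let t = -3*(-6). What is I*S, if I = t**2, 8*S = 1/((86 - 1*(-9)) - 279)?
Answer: -81/368 ≈ -0.22011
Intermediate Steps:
S = -1/1472 (S = 1/(8*((86 - 1*(-9)) - 279)) = 1/(8*((86 + 9) - 279)) = 1/(8*(95 - 279)) = (1/8)/(-184) = (1/8)*(-1/184) = -1/1472 ≈ -0.00067935)
t = 18
I = 324 (I = 18**2 = 324)
I*S = 324*(-1/1472) = -81/368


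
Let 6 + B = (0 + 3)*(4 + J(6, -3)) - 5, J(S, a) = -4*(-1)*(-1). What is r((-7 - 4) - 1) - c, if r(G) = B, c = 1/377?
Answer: -4148/377 ≈ -11.003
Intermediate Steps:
J(S, a) = -4 (J(S, a) = 4*(-1) = -4)
B = -11 (B = -6 + ((0 + 3)*(4 - 4) - 5) = -6 + (3*0 - 5) = -6 + (0 - 5) = -6 - 5 = -11)
c = 1/377 ≈ 0.0026525
r(G) = -11
r((-7 - 4) - 1) - c = -11 - 1*1/377 = -11 - 1/377 = -4148/377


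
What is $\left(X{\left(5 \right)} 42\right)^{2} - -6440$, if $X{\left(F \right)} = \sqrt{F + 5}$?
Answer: $24080$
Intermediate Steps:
$X{\left(F \right)} = \sqrt{5 + F}$
$\left(X{\left(5 \right)} 42\right)^{2} - -6440 = \left(\sqrt{5 + 5} \cdot 42\right)^{2} - -6440 = \left(\sqrt{10} \cdot 42\right)^{2} + 6440 = \left(42 \sqrt{10}\right)^{2} + 6440 = 17640 + 6440 = 24080$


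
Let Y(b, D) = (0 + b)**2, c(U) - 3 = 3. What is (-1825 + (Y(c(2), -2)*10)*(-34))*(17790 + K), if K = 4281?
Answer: -310428615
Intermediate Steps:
c(U) = 6 (c(U) = 3 + 3 = 6)
Y(b, D) = b**2
(-1825 + (Y(c(2), -2)*10)*(-34))*(17790 + K) = (-1825 + (6**2*10)*(-34))*(17790 + 4281) = (-1825 + (36*10)*(-34))*22071 = (-1825 + 360*(-34))*22071 = (-1825 - 12240)*22071 = -14065*22071 = -310428615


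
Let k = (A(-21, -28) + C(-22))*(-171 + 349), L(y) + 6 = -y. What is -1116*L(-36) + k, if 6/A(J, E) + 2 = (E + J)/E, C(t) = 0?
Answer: -37752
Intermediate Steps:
L(y) = -6 - y
A(J, E) = 6/(-2 + (E + J)/E)
k = -4272 (k = (-6*(-28)/(-28 - 1*(-21)) + 0)*(-171 + 349) = (-6*(-28)/(-28 + 21) + 0)*178 = (-6*(-28)/(-7) + 0)*178 = (-6*(-28)*(-⅐) + 0)*178 = (-24 + 0)*178 = -24*178 = -4272)
-1116*L(-36) + k = -1116*(-6 - 1*(-36)) - 4272 = -1116*(-6 + 36) - 4272 = -1116*30 - 4272 = -33480 - 4272 = -37752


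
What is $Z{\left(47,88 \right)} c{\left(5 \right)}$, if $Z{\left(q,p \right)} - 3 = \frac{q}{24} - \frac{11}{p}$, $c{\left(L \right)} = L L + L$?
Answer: $145$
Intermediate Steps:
$c{\left(L \right)} = L + L^{2}$ ($c{\left(L \right)} = L^{2} + L = L + L^{2}$)
$Z{\left(q,p \right)} = 3 - \frac{11}{p} + \frac{q}{24}$ ($Z{\left(q,p \right)} = 3 + \left(\frac{q}{24} - \frac{11}{p}\right) = 3 + \left(- \frac{11}{p} + \frac{q}{24}\right) = 3 - \frac{11}{p} + \frac{q}{24}$)
$Z{\left(47,88 \right)} c{\left(5 \right)} = \left(3 - \frac{11}{88} + \frac{1}{24} \cdot 47\right) 5 \left(1 + 5\right) = \left(3 - \frac{1}{8} + \frac{47}{24}\right) 5 \cdot 6 = \left(3 - \frac{1}{8} + \frac{47}{24}\right) 30 = \frac{29}{6} \cdot 30 = 145$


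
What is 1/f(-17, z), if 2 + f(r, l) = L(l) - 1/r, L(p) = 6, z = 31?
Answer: 17/69 ≈ 0.24638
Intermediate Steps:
f(r, l) = 4 - 1/r (f(r, l) = -2 + (6 - 1/r) = 4 - 1/r)
1/f(-17, z) = 1/(4 - 1/(-17)) = 1/(4 - 1*(-1/17)) = 1/(4 + 1/17) = 1/(69/17) = 17/69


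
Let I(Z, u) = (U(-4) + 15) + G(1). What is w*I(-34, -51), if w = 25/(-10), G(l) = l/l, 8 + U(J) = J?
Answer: -10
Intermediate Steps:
U(J) = -8 + J
G(l) = 1
I(Z, u) = 4 (I(Z, u) = ((-8 - 4) + 15) + 1 = (-12 + 15) + 1 = 3 + 1 = 4)
w = -5/2 (w = 25*(-⅒) = -5/2 ≈ -2.5000)
w*I(-34, -51) = -5/2*4 = -10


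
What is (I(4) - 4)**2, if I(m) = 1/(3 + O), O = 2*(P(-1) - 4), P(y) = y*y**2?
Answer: 841/49 ≈ 17.163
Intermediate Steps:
P(y) = y**3
O = -10 (O = 2*((-1)**3 - 4) = 2*(-1 - 4) = 2*(-5) = -10)
I(m) = -1/7 (I(m) = 1/(3 - 10) = 1/(-7) = -1/7)
(I(4) - 4)**2 = (-1/7 - 4)**2 = (-29/7)**2 = 841/49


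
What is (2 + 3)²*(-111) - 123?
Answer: -2898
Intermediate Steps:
(2 + 3)²*(-111) - 123 = 5²*(-111) - 123 = 25*(-111) - 123 = -2775 - 123 = -2898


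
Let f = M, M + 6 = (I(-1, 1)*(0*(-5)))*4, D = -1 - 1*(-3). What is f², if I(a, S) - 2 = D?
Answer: 36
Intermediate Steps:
D = 2 (D = -1 + 3 = 2)
I(a, S) = 4 (I(a, S) = 2 + 2 = 4)
M = -6 (M = -6 + (4*(0*(-5)))*4 = -6 + (4*0)*4 = -6 + 0*4 = -6 + 0 = -6)
f = -6
f² = (-6)² = 36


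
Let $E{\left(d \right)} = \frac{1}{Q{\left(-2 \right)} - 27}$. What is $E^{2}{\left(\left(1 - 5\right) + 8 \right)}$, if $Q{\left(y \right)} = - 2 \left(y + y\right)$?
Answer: $\frac{1}{361} \approx 0.0027701$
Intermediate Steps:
$Q{\left(y \right)} = - 4 y$ ($Q{\left(y \right)} = - 2 \cdot 2 y = - 4 y$)
$E{\left(d \right)} = - \frac{1}{19}$ ($E{\left(d \right)} = \frac{1}{\left(-4\right) \left(-2\right) - 27} = \frac{1}{8 - 27} = \frac{1}{-19} = - \frac{1}{19}$)
$E^{2}{\left(\left(1 - 5\right) + 8 \right)} = \left(- \frac{1}{19}\right)^{2} = \frac{1}{361}$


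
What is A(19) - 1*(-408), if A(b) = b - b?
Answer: 408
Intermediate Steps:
A(b) = 0
A(19) - 1*(-408) = 0 - 1*(-408) = 0 + 408 = 408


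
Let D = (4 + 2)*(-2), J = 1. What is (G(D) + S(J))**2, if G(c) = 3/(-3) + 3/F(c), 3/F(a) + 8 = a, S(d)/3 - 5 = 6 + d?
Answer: 225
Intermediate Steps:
S(d) = 33 + 3*d (S(d) = 15 + 3*(6 + d) = 15 + (18 + 3*d) = 33 + 3*d)
D = -12 (D = 6*(-2) = -12)
F(a) = 3/(-8 + a)
G(c) = -9 + c (G(c) = 3/(-3) + 3/((3/(-8 + c))) = 3*(-1/3) + 3*(-8/3 + c/3) = -1 + (-8 + c) = -9 + c)
(G(D) + S(J))**2 = ((-9 - 12) + (33 + 3*1))**2 = (-21 + (33 + 3))**2 = (-21 + 36)**2 = 15**2 = 225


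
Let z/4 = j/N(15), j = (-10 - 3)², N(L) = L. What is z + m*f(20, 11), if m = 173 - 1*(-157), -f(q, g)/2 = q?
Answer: -197324/15 ≈ -13155.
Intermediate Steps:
f(q, g) = -2*q
j = 169 (j = (-13)² = 169)
m = 330 (m = 173 + 157 = 330)
z = 676/15 (z = 4*(169/15) = 676/15 ≈ 45.067)
z + m*f(20, 11) = 676/15 + 330*(-2*20) = 676/15 + 330*(-40) = 676/15 - 13200 = -197324/15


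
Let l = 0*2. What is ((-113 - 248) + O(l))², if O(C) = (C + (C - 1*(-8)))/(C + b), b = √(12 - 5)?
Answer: 912311/7 - 5776*√7/7 ≈ 1.2815e+5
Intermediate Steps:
l = 0
b = √7 ≈ 2.6458
O(C) = (8 + 2*C)/(C + √7) (O(C) = (C + (C - 1*(-8)))/(C + √7) = (C + (C + 8))/(C + √7) = (C + (8 + C))/(C + √7) = (8 + 2*C)/(C + √7))
((-113 - 248) + O(l))² = ((-113 - 248) + 2*(4 + 0)/(0 + √7))² = (-361 + 2*4/√7)² = (-361 + 2*(√7/7)*4)² = (-361 + 8*√7/7)²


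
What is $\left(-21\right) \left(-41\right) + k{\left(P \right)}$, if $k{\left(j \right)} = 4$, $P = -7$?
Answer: $865$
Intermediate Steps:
$\left(-21\right) \left(-41\right) + k{\left(P \right)} = \left(-21\right) \left(-41\right) + 4 = 861 + 4 = 865$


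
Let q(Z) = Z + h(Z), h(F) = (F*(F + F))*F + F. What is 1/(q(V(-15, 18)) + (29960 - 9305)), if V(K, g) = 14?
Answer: 1/26171 ≈ 3.8210e-5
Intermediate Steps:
h(F) = F + 2*F³ (h(F) = (F*(2*F))*F + F = (2*F²)*F + F = 2*F³ + F = F + 2*F³)
q(Z) = 2*Z + 2*Z³ (q(Z) = Z + (Z + 2*Z³) = 2*Z + 2*Z³)
1/(q(V(-15, 18)) + (29960 - 9305)) = 1/(2*14*(1 + 14²) + (29960 - 9305)) = 1/(2*14*(1 + 196) + 20655) = 1/(2*14*197 + 20655) = 1/(5516 + 20655) = 1/26171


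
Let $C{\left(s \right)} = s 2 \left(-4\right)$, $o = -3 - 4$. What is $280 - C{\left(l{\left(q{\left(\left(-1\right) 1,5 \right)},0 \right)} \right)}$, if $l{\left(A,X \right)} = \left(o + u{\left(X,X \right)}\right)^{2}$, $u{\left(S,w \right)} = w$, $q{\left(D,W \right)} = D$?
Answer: $672$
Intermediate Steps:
$o = -7$
$l{\left(A,X \right)} = \left(-7 + X\right)^{2}$
$C{\left(s \right)} = - 8 s$ ($C{\left(s \right)} = 2 s \left(-4\right) = - 8 s$)
$280 - C{\left(l{\left(q{\left(\left(-1\right) 1,5 \right)},0 \right)} \right)} = 280 - - 8 \left(-7 + 0\right)^{2} = 280 - - 8 \left(-7\right)^{2} = 280 - \left(-8\right) 49 = 280 - -392 = 280 + 392 = 672$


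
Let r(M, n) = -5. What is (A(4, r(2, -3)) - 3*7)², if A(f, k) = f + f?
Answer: 169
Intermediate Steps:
A(f, k) = 2*f
(A(4, r(2, -3)) - 3*7)² = (2*4 - 3*7)² = (8 - 21)² = (-13)² = 169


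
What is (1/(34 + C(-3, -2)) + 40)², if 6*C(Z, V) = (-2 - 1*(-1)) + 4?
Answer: 7628644/4761 ≈ 1602.3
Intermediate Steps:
C(Z, V) = ½ (C(Z, V) = ((-2 - 1*(-1)) + 4)/6 = ((-2 + 1) + 4)/6 = (-1 + 4)/6 = (⅙)*3 = ½)
(1/(34 + C(-3, -2)) + 40)² = (1/(34 + ½) + 40)² = (1/(69/2) + 40)² = (2/69 + 40)² = (2762/69)² = 7628644/4761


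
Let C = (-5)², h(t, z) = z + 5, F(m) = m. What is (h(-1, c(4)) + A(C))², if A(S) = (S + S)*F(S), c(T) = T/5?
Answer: 39425841/25 ≈ 1.5770e+6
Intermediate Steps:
c(T) = T/5 (c(T) = T*(⅕) = T/5)
h(t, z) = 5 + z
C = 25
A(S) = 2*S² (A(S) = (S + S)*S = (2*S)*S = 2*S²)
(h(-1, c(4)) + A(C))² = ((5 + (⅕)*4) + 2*25²)² = ((5 + ⅘) + 2*625)² = (29/5 + 1250)² = (6279/5)² = 39425841/25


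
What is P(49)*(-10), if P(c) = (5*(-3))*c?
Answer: 7350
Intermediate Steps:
P(c) = -15*c
P(49)*(-10) = -15*49*(-10) = -735*(-10) = 7350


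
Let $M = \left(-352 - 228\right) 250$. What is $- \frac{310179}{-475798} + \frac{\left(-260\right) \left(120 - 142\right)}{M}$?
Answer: $\frac{1056359761}{1724767750} \approx 0.61246$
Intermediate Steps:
$M = -145000$ ($M = \left(-580\right) 250 = -145000$)
$- \frac{310179}{-475798} + \frac{\left(-260\right) \left(120 - 142\right)}{M} = - \frac{310179}{-475798} + \frac{\left(-260\right) \left(120 - 142\right)}{-145000} = \left(-310179\right) \left(- \frac{1}{475798}\right) + - 260 \left(120 - 142\right) \left(- \frac{1}{145000}\right) = \frac{310179}{475798} + - 260 \left(120 - 142\right) \left(- \frac{1}{145000}\right) = \frac{310179}{475798} + \left(-260\right) \left(-22\right) \left(- \frac{1}{145000}\right) = \frac{310179}{475798} + 5720 \left(- \frac{1}{145000}\right) = \frac{310179}{475798} - \frac{143}{3625} = \frac{1056359761}{1724767750}$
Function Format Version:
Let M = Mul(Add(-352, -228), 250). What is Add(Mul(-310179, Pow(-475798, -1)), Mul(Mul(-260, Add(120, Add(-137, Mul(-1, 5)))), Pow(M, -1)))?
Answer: Rational(1056359761, 1724767750) ≈ 0.61246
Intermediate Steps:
M = -145000 (M = Mul(-580, 250) = -145000)
Add(Mul(-310179, Pow(-475798, -1)), Mul(Mul(-260, Add(120, Add(-137, Mul(-1, 5)))), Pow(M, -1))) = Add(Mul(-310179, Pow(-475798, -1)), Mul(Mul(-260, Add(120, Add(-137, Mul(-1, 5)))), Pow(-145000, -1))) = Add(Mul(-310179, Rational(-1, 475798)), Mul(Mul(-260, Add(120, Add(-137, -5))), Rational(-1, 145000))) = Add(Rational(310179, 475798), Mul(Mul(-260, Add(120, -142)), Rational(-1, 145000))) = Add(Rational(310179, 475798), Mul(Mul(-260, -22), Rational(-1, 145000))) = Add(Rational(310179, 475798), Mul(5720, Rational(-1, 145000))) = Add(Rational(310179, 475798), Rational(-143, 3625)) = Rational(1056359761, 1724767750)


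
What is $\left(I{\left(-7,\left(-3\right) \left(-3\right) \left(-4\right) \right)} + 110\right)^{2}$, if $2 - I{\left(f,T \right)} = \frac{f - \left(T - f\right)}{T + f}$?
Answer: $\frac{23406244}{1849} \approx 12659.0$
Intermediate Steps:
$I{\left(f,T \right)} = 2 - \frac{- T + 2 f}{T + f}$ ($I{\left(f,T \right)} = 2 - \frac{f - \left(T - f\right)}{T + f} = 2 - \frac{- T + 2 f}{T + f}$)
$\left(I{\left(-7,\left(-3\right) \left(-3\right) \left(-4\right) \right)} + 110\right)^{2} = \left(\frac{3 \left(-3\right) \left(-3\right) \left(-4\right)}{\left(-3\right) \left(-3\right) \left(-4\right) - 7} + 110\right)^{2} = \left(\frac{3 \cdot 9 \left(-4\right)}{9 \left(-4\right) - 7} + 110\right)^{2} = \left(3 \left(-36\right) \frac{1}{-36 - 7} + 110\right)^{2} = \left(3 \left(-36\right) \frac{1}{-43} + 110\right)^{2} = \left(3 \left(-36\right) \left(- \frac{1}{43}\right) + 110\right)^{2} = \left(\frac{108}{43} + 110\right)^{2} = \left(\frac{4838}{43}\right)^{2} = \frac{23406244}{1849}$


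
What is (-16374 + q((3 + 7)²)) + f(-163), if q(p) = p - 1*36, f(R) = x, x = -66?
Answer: -16376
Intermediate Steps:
f(R) = -66
q(p) = -36 + p (q(p) = p - 36 = -36 + p)
(-16374 + q((3 + 7)²)) + f(-163) = (-16374 + (-36 + (3 + 7)²)) - 66 = (-16374 + (-36 + 10²)) - 66 = (-16374 + (-36 + 100)) - 66 = (-16374 + 64) - 66 = -16310 - 66 = -16376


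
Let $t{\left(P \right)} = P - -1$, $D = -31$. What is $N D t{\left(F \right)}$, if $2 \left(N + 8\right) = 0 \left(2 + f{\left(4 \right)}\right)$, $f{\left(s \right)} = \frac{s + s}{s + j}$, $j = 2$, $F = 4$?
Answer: $1240$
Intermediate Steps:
$t{\left(P \right)} = 1 + P$ ($t{\left(P \right)} = P + 1 = 1 + P$)
$f{\left(s \right)} = \frac{2 s}{2 + s}$ ($f{\left(s \right)} = \frac{s + s}{s + 2} = \frac{2 s}{2 + s}$)
$N = -8$ ($N = -8 + \frac{0 \left(2 + 2 \cdot 4 \frac{1}{2 + 4}\right)}{2} = -8 + \frac{0 \left(2 + 2 \cdot 4 \cdot \frac{1}{6}\right)}{2} = -8 + \frac{0 \left(2 + \frac{4}{3}\right)}{2} = -8 + \frac{0 \cdot \frac{10}{3}}{2} = -8 + \frac{1}{2} \cdot 0 = -8 + 0 = -8$)
$N D t{\left(F \right)} = \left(-8\right) \left(-31\right) \left(1 + 4\right) = 248 \cdot 5 = 1240$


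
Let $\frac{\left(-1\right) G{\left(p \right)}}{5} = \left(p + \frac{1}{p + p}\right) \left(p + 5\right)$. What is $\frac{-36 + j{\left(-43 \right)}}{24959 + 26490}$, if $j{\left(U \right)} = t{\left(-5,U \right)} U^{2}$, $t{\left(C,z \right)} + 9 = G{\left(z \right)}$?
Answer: $- \frac{15127092}{51449} \approx -294.02$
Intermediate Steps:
$G{\left(p \right)} = - 5 \left(5 + p\right) \left(p + \frac{1}{2 p}\right)$ ($G{\left(p \right)} = - 5 \left(p + \frac{1}{p + p}\right) \left(p + 5\right) = - 5 \left(p + \frac{1}{2 p}\right) \left(5 + p\right) = - 5 \left(5 + p\right) \left(p + \frac{1}{2 p}\right)$)
$t{\left(C,z \right)} = - \frac{23}{2} - 25 z - 5 z^{2} - \frac{25}{2 z}$ ($t{\left(C,z \right)} = -9 - \left(\frac{5}{2} + 5 z^{2} + 25 z + \frac{25}{2 z}\right) = - \frac{23}{2} - 25 z - 5 z^{2} - \frac{25}{2 z}$)
$j{\left(U \right)} = \frac{U \left(-25 + U \left(-23 - 50 U - 10 U^{2}\right)\right)}{2}$ ($j{\left(U \right)} = \frac{-25 + U \left(-23 - 50 U - 10 U^{2}\right)}{2 U} U^{2} = \frac{U \left(-25 + U \left(-23 - 50 U - 10 U^{2}\right)\right)}{2}$)
$\frac{-36 + j{\left(-43 \right)}}{24959 + 26490} = \frac{-36 - - \frac{43 \left(25 - 43 \left(23 + 10 \left(-43\right)^{2} + 50 \left(-43\right)\right)\right)}{2}}{24959 + 26490} = \frac{-36 - - \frac{43 \left(25 - 43 \left(23 + 10 \cdot 1849 - 2150\right)\right)}{2}}{51449} = \left(-36 - - \frac{43 \left(25 - 43 \left(23 + 18490 - 2150\right)\right)}{2}\right) \frac{1}{51449} = \left(-36 - - \frac{43 \left(25 - 703609\right)}{2}\right) \frac{1}{51449} = \left(-36 - \left(- \frac{43}{2}\right) \left(-703584\right)\right) \frac{1}{51449} = \left(-36 - 15127056\right) \frac{1}{51449} = \left(-15127092\right) \frac{1}{51449} = - \frac{15127092}{51449}$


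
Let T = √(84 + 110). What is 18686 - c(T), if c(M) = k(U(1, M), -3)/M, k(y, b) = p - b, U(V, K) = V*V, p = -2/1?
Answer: 18686 - √194/194 ≈ 18686.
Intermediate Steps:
p = -2 ≈ -2.0000
U(V, K) = V²
k(y, b) = -2 - b
T = √194 ≈ 13.928
c(M) = 1/M (c(M) = (-2 - 1*(-3))/M = (-2 + 3)/M = 1/M)
18686 - c(T) = 18686 - 1/(√194) = 18686 - √194/194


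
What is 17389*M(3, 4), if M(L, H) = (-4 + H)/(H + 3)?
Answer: 0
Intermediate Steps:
M(L, H) = (-4 + H)/(3 + H)
17389*M(3, 4) = 17389*((-4 + 4)/(3 + 4)) = 17389*(0/7) = 17389*((⅐)*0) = 17389*0 = 0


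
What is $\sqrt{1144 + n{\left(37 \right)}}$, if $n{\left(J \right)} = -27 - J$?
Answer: $6 \sqrt{30} \approx 32.863$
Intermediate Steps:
$\sqrt{1144 + n{\left(37 \right)}} = \sqrt{1144 - 64} = \sqrt{1080} = 6 \sqrt{30}$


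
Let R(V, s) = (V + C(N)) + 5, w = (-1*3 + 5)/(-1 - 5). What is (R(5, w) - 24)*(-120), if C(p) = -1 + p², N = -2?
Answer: 1320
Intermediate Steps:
w = -⅓ (w = (-3 + 5)/(-6) = 2*(-⅙) = -⅓ ≈ -0.33333)
R(V, s) = 8 + V (R(V, s) = (V + (-1 + (-2)²)) + 5 = (V + (-1 + 4)) + 5 = (V + 3) + 5 = (3 + V) + 5 = 8 + V)
(R(5, w) - 24)*(-120) = ((8 + 5) - 24)*(-120) = (13 - 24)*(-120) = -11*(-120) = 1320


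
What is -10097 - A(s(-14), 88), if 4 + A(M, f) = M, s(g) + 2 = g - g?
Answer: -10091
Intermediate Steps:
s(g) = -2 (s(g) = -2 + (g - g) = -2 + 0 = -2)
A(M, f) = -4 + M
-10097 - A(s(-14), 88) = -10097 - (-4 - 2) = -10097 - 1*(-6) = -10097 + 6 = -10091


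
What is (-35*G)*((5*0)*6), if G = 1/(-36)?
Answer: 0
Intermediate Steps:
G = -1/36 ≈ -0.027778
(-35*G)*((5*0)*6) = (-35*(-1/36))*((5*0)*6) = 35*(0*6)/36 = (35/36)*0 = 0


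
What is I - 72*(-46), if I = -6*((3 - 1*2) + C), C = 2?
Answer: 3294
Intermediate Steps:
I = -18 (I = -6*((3 - 1*2) + 2) = -6*((3 - 2) + 2) = -6*(1 + 2) = -6*3 = -18)
I - 72*(-46) = -18 - 72*(-46) = -18 + 3312 = 3294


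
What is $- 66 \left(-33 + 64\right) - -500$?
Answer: $-1546$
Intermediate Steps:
$- 66 \left(-33 + 64\right) - -500 = \left(-66\right) 31 + 500 = -2046 + 500 = -1546$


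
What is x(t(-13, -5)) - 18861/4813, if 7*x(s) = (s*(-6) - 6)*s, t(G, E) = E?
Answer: -709587/33691 ≈ -21.062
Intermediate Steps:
x(s) = s*(-6 - 6*s)/7 (x(s) = ((s*(-6) - 6)*s)/7 = ((-6*s - 6)*s)/7 = ((-6 - 6*s)*s)/7 = (s*(-6 - 6*s))/7 = s*(-6 - 6*s)/7)
x(t(-13, -5)) - 18861/4813 = -6/7*(-5)*(1 - 5) - 18861/4813 = -6/7*(-5)*(-4) - 18861/4813 = -120/7 - 1*18861/4813 = -120/7 - 18861/4813 = -709587/33691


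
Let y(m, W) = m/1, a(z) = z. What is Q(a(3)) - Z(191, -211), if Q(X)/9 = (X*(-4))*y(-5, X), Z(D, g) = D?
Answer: 349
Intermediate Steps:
y(m, W) = m (y(m, W) = m*1 = m)
Q(X) = 180*X (Q(X) = 9*((X*(-4))*(-5)) = 9*(-4*X*(-5)) = 9*(20*X) = 180*X)
Q(a(3)) - Z(191, -211) = 180*3 - 1*191 = 540 - 191 = 349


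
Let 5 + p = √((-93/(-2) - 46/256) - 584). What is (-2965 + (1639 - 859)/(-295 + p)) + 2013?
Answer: -1229167944/1287647 - 2080*I*√15294/1287647 ≈ -954.58 - 0.19977*I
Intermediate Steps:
p = -5 + 3*I*√15294/16 (p = -5 + √((-93/(-2) - 46/256) - 584) = -5 + √((-93*(-½) - 46*1/256) - 584) = -5 + √((93/2 - 23/128) - 584) = -5 + √(5929/128 - 584) = -5 + √(-68823/128) = -5 + 3*I*√15294/16 ≈ -5.0 + 23.188*I)
(-2965 + (1639 - 859)/(-295 + p)) + 2013 = (-2965 + (1639 - 859)/(-295 + (-5 + 3*I*√15294/16))) + 2013 = (-2965 + 780/(-300 + 3*I*√15294/16)) + 2013 = -952 + 780/(-300 + 3*I*√15294/16)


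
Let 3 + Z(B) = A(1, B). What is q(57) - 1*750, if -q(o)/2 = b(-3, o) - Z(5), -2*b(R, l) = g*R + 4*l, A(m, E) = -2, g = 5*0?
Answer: -532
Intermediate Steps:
g = 0
Z(B) = -5 (Z(B) = -3 - 2 = -5)
b(R, l) = -2*l (b(R, l) = -(0*R + 4*l)/2 = -(0 + 4*l)/2 = -2*l)
q(o) = -10 + 4*o (q(o) = -2*(-2*o - 1*(-5)) = -2*(-2*o + 5) = -2*(5 - 2*o) = -10 + 4*o)
q(57) - 1*750 = (-10 + 4*57) - 1*750 = (-10 + 228) - 750 = 218 - 750 = -532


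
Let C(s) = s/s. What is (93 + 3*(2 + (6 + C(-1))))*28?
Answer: 3360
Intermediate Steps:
C(s) = 1
(93 + 3*(2 + (6 + C(-1))))*28 = (93 + 3*(2 + (6 + 1)))*28 = (93 + 3*(2 + 7))*28 = (93 + 3*9)*28 = (93 + 27)*28 = 120*28 = 3360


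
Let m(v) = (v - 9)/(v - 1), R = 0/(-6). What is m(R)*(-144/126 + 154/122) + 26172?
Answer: 11175903/427 ≈ 26173.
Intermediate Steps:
R = 0 (R = 0*(-1/6) = 0)
m(v) = (-9 + v)/(-1 + v)
m(R)*(-144/126 + 154/122) + 26172 = ((-9 + 0)/(-1 + 0))*(-144/126 + 154/122) + 26172 = (-9/(-1))*(-144*1/126 + 154*(1/122)) + 26172 = (-1*(-9))*(-8/7 + 77/61) + 26172 = 9*(51/427) + 26172 = 459/427 + 26172 = 11175903/427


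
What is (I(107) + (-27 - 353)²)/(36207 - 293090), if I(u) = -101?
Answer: -144299/256883 ≈ -0.56173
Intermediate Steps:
(I(107) + (-27 - 353)²)/(36207 - 293090) = (-101 + (-27 - 353)²)/(36207 - 293090) = (-101 + (-380)²)/(-256883) = (-101 + 144400)*(-1/256883) = 144299*(-1/256883) = -144299/256883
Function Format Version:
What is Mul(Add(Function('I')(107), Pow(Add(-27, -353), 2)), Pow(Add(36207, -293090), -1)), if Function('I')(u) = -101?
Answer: Rational(-144299, 256883) ≈ -0.56173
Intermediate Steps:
Mul(Add(Function('I')(107), Pow(Add(-27, -353), 2)), Pow(Add(36207, -293090), -1)) = Mul(Add(-101, Pow(Add(-27, -353), 2)), Pow(Add(36207, -293090), -1)) = Mul(Add(-101, Pow(-380, 2)), Pow(-256883, -1)) = Mul(Add(-101, 144400), Rational(-1, 256883)) = Mul(144299, Rational(-1, 256883)) = Rational(-144299, 256883)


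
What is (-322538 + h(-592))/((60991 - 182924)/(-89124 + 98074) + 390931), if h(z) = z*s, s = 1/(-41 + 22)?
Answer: -54842288500/66475499823 ≈ -0.82500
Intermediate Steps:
s = -1/19 (s = 1/(-19) = -1/19 ≈ -0.052632)
h(z) = -z/19 (h(z) = z*(-1/19) = -z/19)
(-322538 + h(-592))/((60991 - 182924)/(-89124 + 98074) + 390931) = (-322538 - 1/19*(-592))/((60991 - 182924)/(-89124 + 98074) + 390931) = (-322538 + 592/19)/(-121933/8950 + 390931) = -6127630/(19*(-121933*1/8950 + 390931)) = -6127630/(19*(-121933/8950 + 390931)) = -6127630/(19*3498710517/8950) = -6127630/19*8950/3498710517 = -54842288500/66475499823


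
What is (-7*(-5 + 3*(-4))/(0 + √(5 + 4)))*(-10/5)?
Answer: -238/3 ≈ -79.333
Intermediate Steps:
(-7*(-5 + 3*(-4))/(0 + √(5 + 4)))*(-10/5) = (-7*(-5 - 12)/(0 + √9))*(-10*⅕) = -(-119)/(0 + 3)*(-2) = -(-119)/3*(-2) = -7*(-17/3)*(-2) = (119/3)*(-2) = -238/3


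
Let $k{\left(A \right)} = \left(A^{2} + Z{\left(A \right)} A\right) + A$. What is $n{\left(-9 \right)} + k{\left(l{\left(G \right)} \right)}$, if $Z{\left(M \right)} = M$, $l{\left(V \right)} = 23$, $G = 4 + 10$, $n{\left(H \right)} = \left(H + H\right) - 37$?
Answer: $1026$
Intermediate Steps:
$n{\left(H \right)} = -37 + 2 H$ ($n{\left(H \right)} = 2 H - 37 = -37 + 2 H$)
$G = 14$
$k{\left(A \right)} = A + 2 A^{2}$ ($k{\left(A \right)} = \left(A^{2} + A A\right) + A = \left(A^{2} + A^{2}\right) + A = 2 A^{2} + A = A + 2 A^{2}$)
$n{\left(-9 \right)} + k{\left(l{\left(G \right)} \right)} = \left(-37 + 2 \left(-9\right)\right) + 23 \left(1 + 2 \cdot 23\right) = \left(-37 - 18\right) + 23 \left(1 + 46\right) = -55 + 23 \cdot 47 = -55 + 1081 = 1026$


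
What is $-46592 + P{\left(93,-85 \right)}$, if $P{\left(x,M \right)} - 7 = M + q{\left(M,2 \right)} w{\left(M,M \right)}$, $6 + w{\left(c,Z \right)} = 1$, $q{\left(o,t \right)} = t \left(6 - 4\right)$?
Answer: $-46690$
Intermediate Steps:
$q{\left(o,t \right)} = 2 t$ ($q{\left(o,t \right)} = t 2 = 2 t$)
$w{\left(c,Z \right)} = -5$ ($w{\left(c,Z \right)} = -6 + 1 = -5$)
$P{\left(x,M \right)} = -13 + M$ ($P{\left(x,M \right)} = 7 + \left(M + 2 \cdot 2 \left(-5\right)\right) = 7 + \left(M + 4 \left(-5\right)\right) = 7 + \left(M - 20\right) = 7 + \left(-20 + M\right) = -13 + M$)
$-46592 + P{\left(93,-85 \right)} = -46592 - 98 = -46690$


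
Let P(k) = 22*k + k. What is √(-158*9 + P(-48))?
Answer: I*√2526 ≈ 50.259*I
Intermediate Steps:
P(k) = 23*k
√(-158*9 + P(-48)) = √(-158*9 + 23*(-48)) = √(-1422 - 1104) = √(-2526) = I*√2526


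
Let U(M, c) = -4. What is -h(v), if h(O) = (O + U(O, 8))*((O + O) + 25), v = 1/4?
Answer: 765/8 ≈ 95.625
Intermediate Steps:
v = ¼ ≈ 0.25000
h(O) = (-4 + O)*(25 + 2*O) (h(O) = (O - 4)*((O + O) + 25) = (-4 + O)*(2*O + 25) = (-4 + O)*(25 + 2*O))
-h(v) = -(-100 + 2*(¼)² + 17*(¼)) = -(-100 + 2*(1/16) + 17/4) = -(-100 + ⅛ + 17/4) = -1*(-765/8) = 765/8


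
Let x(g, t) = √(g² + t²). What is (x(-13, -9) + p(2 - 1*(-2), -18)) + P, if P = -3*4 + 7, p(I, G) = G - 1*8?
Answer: -31 + 5*√10 ≈ -15.189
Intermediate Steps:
p(I, G) = -8 + G (p(I, G) = G - 8 = -8 + G)
P = -5 (P = -12 + 7 = -5)
(x(-13, -9) + p(2 - 1*(-2), -18)) + P = (√((-13)² + (-9)²) + (-8 - 18)) - 5 = (√(169 + 81) - 26) - 5 = (√250 - 26) - 5 = (5*√10 - 26) - 5 = (-26 + 5*√10) - 5 = -31 + 5*√10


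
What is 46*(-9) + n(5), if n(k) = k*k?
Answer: -389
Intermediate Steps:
n(k) = k²
46*(-9) + n(5) = 46*(-9) + 5² = -414 + 25 = -389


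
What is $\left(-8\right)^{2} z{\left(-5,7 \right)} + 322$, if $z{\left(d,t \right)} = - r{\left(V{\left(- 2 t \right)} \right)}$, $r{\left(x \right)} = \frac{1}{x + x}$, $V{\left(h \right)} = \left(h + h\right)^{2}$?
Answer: $\frac{15776}{49} \approx 321.96$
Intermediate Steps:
$V{\left(h \right)} = 4 h^{2}$ ($V{\left(h \right)} = \left(2 h\right)^{2} = 4 h^{2}$)
$r{\left(x \right)} = \frac{1}{2 x}$
$z{\left(d,t \right)} = - \frac{1}{32 t^{2}}$ ($z{\left(d,t \right)} = - \frac{1}{2 \cdot 4 \left(- 2 t\right)^{2}} = - \frac{1}{2 \cdot 4 \cdot 4 t^{2}} = - \frac{1}{2 \cdot 16 t^{2}} = - \frac{\frac{1}{16} \frac{1}{t^{2}}}{2} = - \frac{1}{32 t^{2}}$)
$\left(-8\right)^{2} z{\left(-5,7 \right)} + 322 = \left(-8\right)^{2} \left(- \frac{1}{32 \cdot 49}\right) + 322 = 64 \left(\left(- \frac{1}{32}\right) \frac{1}{49}\right) + 322 = 64 \left(- \frac{1}{1568}\right) + 322 = - \frac{2}{49} + 322 = \frac{15776}{49}$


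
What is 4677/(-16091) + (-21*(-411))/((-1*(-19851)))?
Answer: 15346098/106474147 ≈ 0.14413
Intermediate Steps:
4677/(-16091) + (-21*(-411))/((-1*(-19851))) = 4677*(-1/16091) + 8631/19851 = -4677/16091 + 8631*(1/19851) = -4677/16091 + 2877/6617 = 15346098/106474147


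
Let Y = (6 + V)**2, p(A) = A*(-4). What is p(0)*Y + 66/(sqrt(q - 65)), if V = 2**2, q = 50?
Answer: -22*I*sqrt(15)/5 ≈ -17.041*I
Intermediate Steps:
p(A) = -4*A
V = 4
Y = 100 (Y = (6 + 4)**2 = 10**2 = 100)
p(0)*Y + 66/(sqrt(q - 65)) = -4*0*100 + 66/(sqrt(50 - 65)) = 0*100 + 66/(sqrt(-15)) = 0 + 66/((I*sqrt(15))) = 0 + 66*(-I*sqrt(15)/15) = 0 - 22*I*sqrt(15)/5 = -22*I*sqrt(15)/5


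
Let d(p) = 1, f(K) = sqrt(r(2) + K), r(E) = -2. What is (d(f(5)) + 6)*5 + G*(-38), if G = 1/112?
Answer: 1941/56 ≈ 34.661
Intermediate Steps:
G = 1/112 ≈ 0.0089286
f(K) = sqrt(-2 + K)
(d(f(5)) + 6)*5 + G*(-38) = (1 + 6)*5 + (1/112)*(-38) = 7*5 - 19/56 = 35 - 19/56 = 1941/56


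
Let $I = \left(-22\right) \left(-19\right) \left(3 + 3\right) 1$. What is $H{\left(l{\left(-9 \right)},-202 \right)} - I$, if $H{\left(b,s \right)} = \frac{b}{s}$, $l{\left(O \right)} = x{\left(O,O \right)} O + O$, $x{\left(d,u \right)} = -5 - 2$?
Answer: $- \frac{253335}{101} \approx -2508.3$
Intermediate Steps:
$x{\left(d,u \right)} = -7$
$l{\left(O \right)} = - 6 O$ ($l{\left(O \right)} = - 7 O + O = - 6 O$)
$I = 2508$ ($I = 418 \cdot 6 \cdot 1 = 418 \cdot 6 = 2508$)
$H{\left(l{\left(-9 \right)},-202 \right)} - I = \frac{\left(-6\right) \left(-9\right)}{-202} - 2508 = 54 \left(- \frac{1}{202}\right) - 2508 = - \frac{27}{101} - 2508 = - \frac{253335}{101}$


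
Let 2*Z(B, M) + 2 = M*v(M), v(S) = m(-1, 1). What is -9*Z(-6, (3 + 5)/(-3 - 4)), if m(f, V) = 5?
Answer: 243/7 ≈ 34.714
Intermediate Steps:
v(S) = 5
Z(B, M) = -1 + 5*M/2 (Z(B, M) = -1 + (M*5)/2 = -1 + (5*M)/2 = -1 + 5*M/2)
-9*Z(-6, (3 + 5)/(-3 - 4)) = -9*(-1 + 5*((3 + 5)/(-3 - 4))/2) = -9*(-1 + 5*(8/(-7))/2) = -9*(-1 + 5*(8*(-1/7))/2) = -9*(-1 + (5/2)*(-8/7)) = -9*(-1 - 20/7) = -9*(-27/7) = 243/7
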